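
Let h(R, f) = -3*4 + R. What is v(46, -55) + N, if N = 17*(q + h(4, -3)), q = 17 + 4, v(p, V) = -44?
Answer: 177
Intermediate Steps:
h(R, f) = -12 + R
q = 21
N = 221 (N = 17*(21 + (-12 + 4)) = 17*(21 - 8) = 17*13 = 221)
v(46, -55) + N = -44 + 221 = 177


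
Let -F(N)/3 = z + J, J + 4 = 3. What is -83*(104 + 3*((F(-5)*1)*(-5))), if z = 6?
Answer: -27307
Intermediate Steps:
J = -1 (J = -4 + 3 = -1)
F(N) = -15 (F(N) = -3*(6 - 1) = -3*5 = -15)
-83*(104 + 3*((F(-5)*1)*(-5))) = -83*(104 + 3*(-15*1*(-5))) = -83*(104 + 3*(-15*(-5))) = -83*(104 + 3*75) = -83*(104 + 225) = -83*329 = -27307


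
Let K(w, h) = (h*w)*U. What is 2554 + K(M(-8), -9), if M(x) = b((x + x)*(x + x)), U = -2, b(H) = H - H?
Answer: 2554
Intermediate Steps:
b(H) = 0
M(x) = 0
K(w, h) = -2*h*w (K(w, h) = (h*w)*(-2) = -2*h*w)
2554 + K(M(-8), -9) = 2554 - 2*(-9)*0 = 2554 + 0 = 2554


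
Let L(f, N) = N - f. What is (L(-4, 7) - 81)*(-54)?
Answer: 3780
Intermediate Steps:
(L(-4, 7) - 81)*(-54) = ((7 - 1*(-4)) - 81)*(-54) = ((7 + 4) - 81)*(-54) = (11 - 81)*(-54) = -70*(-54) = 3780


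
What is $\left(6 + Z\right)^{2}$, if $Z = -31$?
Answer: $625$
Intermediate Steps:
$\left(6 + Z\right)^{2} = \left(6 - 31\right)^{2} = \left(-25\right)^{2} = 625$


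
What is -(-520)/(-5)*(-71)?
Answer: 7384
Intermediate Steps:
-(-520)/(-5)*(-71) = -(-520)*(-1)/5*(-71) = -26*4*(-71) = -104*(-71) = 7384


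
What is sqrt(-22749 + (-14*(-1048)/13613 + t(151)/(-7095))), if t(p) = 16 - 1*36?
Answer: I*sqrt(8488171789158418401)/19316847 ≈ 150.82*I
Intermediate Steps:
t(p) = -20 (t(p) = 16 - 36 = -20)
sqrt(-22749 + (-14*(-1048)/13613 + t(151)/(-7095))) = sqrt(-22749 + (-14*(-1048)/13613 - 20/(-7095))) = sqrt(-22749 + (14672*(1/13613) - 20*(-1/7095))) = sqrt(-22749 + (14672/13613 + 4/1419)) = sqrt(-22749 + 20874020/19316847) = sqrt(-439418078383/19316847) = I*sqrt(8488171789158418401)/19316847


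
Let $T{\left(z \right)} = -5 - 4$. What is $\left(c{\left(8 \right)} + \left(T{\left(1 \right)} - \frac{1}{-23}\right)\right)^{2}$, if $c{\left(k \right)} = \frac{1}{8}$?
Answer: $\frac{2640625}{33856} \approx 77.996$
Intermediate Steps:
$c{\left(k \right)} = \frac{1}{8}$
$T{\left(z \right)} = -9$
$\left(c{\left(8 \right)} + \left(T{\left(1 \right)} - \frac{1}{-23}\right)\right)^{2} = \left(\frac{1}{8} - \frac{206}{23}\right)^{2} = \left(- \frac{1625}{184}\right)^{2} = \frac{2640625}{33856}$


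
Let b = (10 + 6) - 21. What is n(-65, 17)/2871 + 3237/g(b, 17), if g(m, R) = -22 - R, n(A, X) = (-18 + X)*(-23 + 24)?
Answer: -238294/2871 ≈ -83.000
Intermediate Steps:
n(A, X) = -18 + X (n(A, X) = (-18 + X)*1 = -18 + X)
b = -5 (b = 16 - 21 = -5)
n(-65, 17)/2871 + 3237/g(b, 17) = (-18 + 17)/2871 + 3237/(-22 - 1*17) = -1*1/2871 + 3237/(-22 - 17) = -1/2871 + 3237/(-39) = -1/2871 + 3237*(-1/39) = -1/2871 - 83 = -238294/2871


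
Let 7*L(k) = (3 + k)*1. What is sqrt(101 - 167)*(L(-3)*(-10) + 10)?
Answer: 10*I*sqrt(66) ≈ 81.24*I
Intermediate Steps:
L(k) = 3/7 + k/7 (L(k) = ((3 + k)*1)/7 = (3 + k)/7 = 3/7 + k/7)
sqrt(101 - 167)*(L(-3)*(-10) + 10) = sqrt(101 - 167)*((3/7 + (1/7)*(-3))*(-10) + 10) = sqrt(-66)*((3/7 - 3/7)*(-10) + 10) = (I*sqrt(66))*(0*(-10) + 10) = (I*sqrt(66))*(0 + 10) = (I*sqrt(66))*10 = 10*I*sqrt(66)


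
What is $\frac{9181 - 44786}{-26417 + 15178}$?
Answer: $\frac{35605}{11239} \approx 3.168$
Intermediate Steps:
$\frac{9181 - 44786}{-26417 + 15178} = - \frac{35605}{-11239} = \left(-35605\right) \left(- \frac{1}{11239}\right) = \frac{35605}{11239}$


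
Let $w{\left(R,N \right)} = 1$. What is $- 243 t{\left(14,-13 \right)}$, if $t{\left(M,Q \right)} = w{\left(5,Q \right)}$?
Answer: $-243$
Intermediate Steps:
$t{\left(M,Q \right)} = 1$
$- 243 t{\left(14,-13 \right)} = \left(-243\right) 1 = -243$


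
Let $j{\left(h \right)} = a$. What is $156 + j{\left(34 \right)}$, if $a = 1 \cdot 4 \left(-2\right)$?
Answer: $148$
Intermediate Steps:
$a = -8$ ($a = 4 \left(-2\right) = -8$)
$j{\left(h \right)} = -8$
$156 + j{\left(34 \right)} = 156 - 8 = 148$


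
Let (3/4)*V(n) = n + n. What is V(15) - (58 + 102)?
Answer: -120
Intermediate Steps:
V(n) = 8*n/3 (V(n) = 4*(n + n)/3 = 4*(2*n)/3 = 8*n/3)
V(15) - (58 + 102) = (8/3)*15 - (58 + 102) = 40 - 1*160 = 40 - 160 = -120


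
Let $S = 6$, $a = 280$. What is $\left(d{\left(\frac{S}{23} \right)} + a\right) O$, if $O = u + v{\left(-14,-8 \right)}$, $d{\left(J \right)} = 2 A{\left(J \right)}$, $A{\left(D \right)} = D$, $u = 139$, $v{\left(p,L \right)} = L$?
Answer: $\frac{845212}{23} \approx 36748.0$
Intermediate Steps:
$d{\left(J \right)} = 2 J$
$O = 131$ ($O = 139 - 8 = 131$)
$\left(d{\left(\frac{S}{23} \right)} + a\right) O = \left(2 \cdot \frac{6}{23} + 280\right) 131 = \left(\frac{12}{23} + 280\right) 131 = \frac{6452}{23} \cdot 131 = \frac{845212}{23}$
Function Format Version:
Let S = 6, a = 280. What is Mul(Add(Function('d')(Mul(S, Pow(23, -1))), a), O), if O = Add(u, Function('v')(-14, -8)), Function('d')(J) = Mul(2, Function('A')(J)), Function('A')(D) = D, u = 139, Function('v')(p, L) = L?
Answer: Rational(845212, 23) ≈ 36748.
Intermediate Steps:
Function('d')(J) = Mul(2, J)
O = 131 (O = Add(139, -8) = 131)
Mul(Add(Function('d')(Mul(S, Pow(23, -1))), a), O) = Mul(Add(Mul(2, Mul(6, Pow(23, -1))), 280), 131) = Mul(Add(Mul(2, Mul(6, Rational(1, 23))), 280), 131) = Mul(Add(Mul(2, Rational(6, 23)), 280), 131) = Mul(Add(Rational(12, 23), 280), 131) = Mul(Rational(6452, 23), 131) = Rational(845212, 23)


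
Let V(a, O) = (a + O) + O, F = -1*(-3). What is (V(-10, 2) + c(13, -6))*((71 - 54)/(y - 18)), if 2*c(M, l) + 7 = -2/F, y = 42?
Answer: -1003/144 ≈ -6.9653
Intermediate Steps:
F = 3
V(a, O) = a + 2*O (V(a, O) = (O + a) + O = a + 2*O)
c(M, l) = -23/6 (c(M, l) = -7/2 + (-2/3)/2 = -7/2 + (-2*1/3)/2 = -7/2 + (1/2)*(-2/3) = -7/2 - 1/3 = -23/6)
(V(-10, 2) + c(13, -6))*((71 - 54)/(y - 18)) = ((-10 + 2*2) - 23/6)*((71 - 54)/(42 - 18)) = ((-10 + 4) - 23/6)*(17/24) = (-6 - 23/6)*(17*(1/24)) = -59/6*17/24 = -1003/144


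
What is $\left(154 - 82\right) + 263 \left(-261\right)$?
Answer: $-68571$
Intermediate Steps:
$\left(154 - 82\right) + 263 \left(-261\right) = 72 - 68643 = -68571$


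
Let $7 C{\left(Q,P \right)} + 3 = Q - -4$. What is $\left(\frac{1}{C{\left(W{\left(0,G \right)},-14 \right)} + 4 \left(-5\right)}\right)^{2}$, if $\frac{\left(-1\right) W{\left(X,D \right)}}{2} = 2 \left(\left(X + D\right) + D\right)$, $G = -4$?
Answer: $\frac{49}{11449} \approx 0.0042799$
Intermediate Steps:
$W{\left(X,D \right)} = - 8 D - 4 X$ ($W{\left(X,D \right)} = - 2 \cdot 2 \left(\left(X + D\right) + D\right) = - 2 \cdot 2 \left(\left(D + X\right) + D\right) = - 2 \cdot 2 \left(X + 2 D\right) = - 2 \left(2 X + 4 D\right) = - 8 D - 4 X$)
$C{\left(Q,P \right)} = \frac{1}{7} + \frac{Q}{7}$ ($C{\left(Q,P \right)} = - \frac{3}{7} + \frac{Q - -4}{7} = - \frac{3}{7} + \frac{Q + 4}{7} = - \frac{3}{7} + \frac{4 + Q}{7} = - \frac{3}{7} + \left(\frac{4}{7} + \frac{Q}{7}\right) = \frac{1}{7} + \frac{Q}{7}$)
$\left(\frac{1}{C{\left(W{\left(0,G \right)},-14 \right)} + 4 \left(-5\right)}\right)^{2} = \left(\frac{1}{\left(\frac{1}{7} + \frac{\left(-8\right) \left(-4\right) - 0}{7}\right) + 4 \left(-5\right)}\right)^{2} = \left(\frac{1}{\left(\frac{1}{7} + \frac{32 + 0}{7}\right) - 20}\right)^{2} = \left(\frac{1}{\left(\frac{1}{7} + \frac{1}{7} \cdot 32\right) - 20}\right)^{2} = \left(\frac{1}{\left(\frac{1}{7} + \frac{32}{7}\right) - 20}\right)^{2} = \left(\frac{1}{\frac{33}{7} - 20}\right)^{2} = \left(\frac{1}{- \frac{107}{7}}\right)^{2} = \left(- \frac{7}{107}\right)^{2} = \frac{49}{11449}$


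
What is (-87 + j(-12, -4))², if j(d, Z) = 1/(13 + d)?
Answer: 7396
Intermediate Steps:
(-87 + j(-12, -4))² = (-87 + 1/(13 - 12))² = (-87 + 1/1)² = (-87 + 1)² = (-86)² = 7396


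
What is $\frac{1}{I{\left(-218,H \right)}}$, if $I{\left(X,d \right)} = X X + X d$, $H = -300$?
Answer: $\frac{1}{112924} \approx 8.8555 \cdot 10^{-6}$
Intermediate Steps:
$I{\left(X,d \right)} = X^{2} + X d$
$\frac{1}{I{\left(-218,H \right)}} = \frac{1}{\left(-218\right) \left(-218 - 300\right)} = \frac{1}{\left(-218\right) \left(-518\right)} = \frac{1}{112924}$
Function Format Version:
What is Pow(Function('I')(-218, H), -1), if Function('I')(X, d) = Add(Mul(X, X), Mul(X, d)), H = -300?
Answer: Rational(1, 112924) ≈ 8.8555e-6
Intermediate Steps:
Function('I')(X, d) = Add(Pow(X, 2), Mul(X, d))
Pow(Function('I')(-218, H), -1) = Pow(Mul(-218, Add(-218, -300)), -1) = Pow(Mul(-218, -518), -1) = Pow(112924, -1) = Rational(1, 112924)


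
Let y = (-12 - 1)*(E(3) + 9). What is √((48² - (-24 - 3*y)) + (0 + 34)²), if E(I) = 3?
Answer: 2*√754 ≈ 54.918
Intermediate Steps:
y = -156 (y = (-12 - 1)*(3 + 9) = -13*12 = -156)
√((48² - (-24 - 3*y)) + (0 + 34)²) = √((48² - (-24 - 3*(-156))) + (0 + 34)²) = √((2304 - (-24 + 468)) + 34²) = √((2304 - 1*444) + 1156) = √((2304 - 444) + 1156) = √(1860 + 1156) = √3016 = 2*√754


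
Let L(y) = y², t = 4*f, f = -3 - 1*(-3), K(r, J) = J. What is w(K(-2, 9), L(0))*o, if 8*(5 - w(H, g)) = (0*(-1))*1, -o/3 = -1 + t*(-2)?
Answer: 15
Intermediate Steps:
f = 0 (f = -3 + 3 = 0)
t = 0 (t = 4*0 = 0)
o = 3 (o = -3*(-1 + 0*(-2)) = -3*(-1 + 0) = -3*(-1) = 3)
w(H, g) = 5 (w(H, g) = 5 - 0*(-1)/8 = 5 - 0 = 5 - ⅛*0 = 5 + 0 = 5)
w(K(-2, 9), L(0))*o = 5*3 = 15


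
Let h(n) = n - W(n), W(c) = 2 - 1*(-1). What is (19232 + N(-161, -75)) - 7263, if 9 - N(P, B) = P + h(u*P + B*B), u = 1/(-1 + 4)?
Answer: 19712/3 ≈ 6570.7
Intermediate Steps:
u = 1/3 ≈ 0.33333
W(c) = 3 (W(c) = 2 + 1 = 3)
h(n) = -3 + n (h(n) = n - 1*3 = n - 3 = -3 + n)
N(P, B) = 12 - B**2 - 4*P/3 (N(P, B) = 9 - (P + (-3 + (P/3 + B*B))) = 9 - (P + (-3 + (P/3 + B**2))) = 9 - (P + (-3 + (B**2 + P/3))) = 9 - (P + (-3 + B**2 + P/3)) = 9 - (-3 + B**2 + 4*P/3) = 9 + (3 - B**2 - 4*P/3) = 12 - B**2 - 4*P/3)
(19232 + N(-161, -75)) - 7263 = (19232 + (12 - 1*(-75)**2 - 4/3*(-161))) - 7263 = (19232 + (12 - 1*5625 + 644/3)) - 7263 = (19232 + (12 - 5625 + 644/3)) - 7263 = (19232 - 16195/3) - 7263 = 41501/3 - 7263 = 19712/3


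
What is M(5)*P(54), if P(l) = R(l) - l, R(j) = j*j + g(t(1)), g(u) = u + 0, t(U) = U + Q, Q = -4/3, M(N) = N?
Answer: 42925/3 ≈ 14308.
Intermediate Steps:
Q = -4/3 (Q = -4*⅓ = -4/3 ≈ -1.3333)
t(U) = -4/3 + U (t(U) = U - 4/3 = -4/3 + U)
g(u) = u
R(j) = -⅓ + j² (R(j) = j*j + (-4/3 + 1) = j² - ⅓ = -⅓ + j²)
P(l) = -⅓ + l² - l (P(l) = (-⅓ + l²) - l = -⅓ + l² - l)
M(5)*P(54) = 5*(-⅓ + 54² - 1*54) = 5*(-⅓ + 2916 - 54) = 5*(8585/3) = 42925/3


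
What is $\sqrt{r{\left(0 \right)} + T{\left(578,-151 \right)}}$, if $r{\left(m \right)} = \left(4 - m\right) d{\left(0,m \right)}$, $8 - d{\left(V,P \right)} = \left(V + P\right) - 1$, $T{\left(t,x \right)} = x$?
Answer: $i \sqrt{115} \approx 10.724 i$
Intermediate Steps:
$d{\left(V,P \right)} = 9 - P - V$ ($d{\left(V,P \right)} = 8 - \left(\left(V + P\right) - 1\right) = 8 - \left(\left(P + V\right) - 1\right) = 8 - \left(-1 + P + V\right) = 9 - P - V$)
$r{\left(m \right)} = \left(4 - m\right) \left(9 - m\right)$ ($r{\left(m \right)} = \left(4 - m\right) \left(9 - m - 0\right) = \left(4 - m\right) \left(9 - m + 0\right) = \left(4 - m\right) \left(9 - m\right)$)
$\sqrt{r{\left(0 \right)} + T{\left(578,-151 \right)}} = \sqrt{\left(-9 + 0\right) \left(-4 + 0\right) - 151} = \sqrt{\left(-9\right) \left(-4\right) - 151} = \sqrt{36 - 151} = \sqrt{-115} = i \sqrt{115}$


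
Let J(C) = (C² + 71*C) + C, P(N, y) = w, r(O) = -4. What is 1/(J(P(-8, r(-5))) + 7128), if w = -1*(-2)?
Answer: 1/7276 ≈ 0.00013744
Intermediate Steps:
w = 2
P(N, y) = 2
J(C) = C² + 72*C
1/(J(P(-8, r(-5))) + 7128) = 1/(2*(72 + 2) + 7128) = 1/(2*74 + 7128) = 1/(148 + 7128) = 1/7276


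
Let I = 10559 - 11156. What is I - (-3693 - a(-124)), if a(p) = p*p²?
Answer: -1903528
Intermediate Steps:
a(p) = p³
I = -597
I - (-3693 - a(-124)) = -597 - (-3693 - 1*(-124)³) = -597 - (-3693 - 1*(-1906624)) = -597 - (-3693 + 1906624) = -597 - 1*1902931 = -597 - 1902931 = -1903528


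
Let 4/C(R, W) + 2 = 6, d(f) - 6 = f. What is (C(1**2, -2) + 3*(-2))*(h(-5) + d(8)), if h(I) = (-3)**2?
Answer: -115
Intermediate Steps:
h(I) = 9
d(f) = 6 + f
C(R, W) = 1 (C(R, W) = 4/(-2 + 6) = 4/4 = 4*(1/4) = 1)
(C(1**2, -2) + 3*(-2))*(h(-5) + d(8)) = (1 + 3*(-2))*(9 + (6 + 8)) = (1 - 6)*(9 + 14) = -5*23 = -115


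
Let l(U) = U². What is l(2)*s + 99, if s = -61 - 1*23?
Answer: -237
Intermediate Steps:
s = -84 (s = -61 - 23 = -84)
l(2)*s + 99 = 2²*(-84) + 99 = 4*(-84) + 99 = -336 + 99 = -237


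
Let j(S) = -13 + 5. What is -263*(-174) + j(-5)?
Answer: 45754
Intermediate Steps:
j(S) = -8
-263*(-174) + j(-5) = -263*(-174) - 8 = 45762 - 8 = 45754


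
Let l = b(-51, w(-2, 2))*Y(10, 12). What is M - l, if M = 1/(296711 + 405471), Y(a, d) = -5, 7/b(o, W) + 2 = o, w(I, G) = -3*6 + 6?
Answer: -24576317/37215646 ≈ -0.66038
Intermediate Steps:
w(I, G) = -12 (w(I, G) = -18 + 6 = -12)
b(o, W) = 7/(-2 + o)
M = 1/702182 ≈ 1.4241e-6
l = 35/53 (l = (7/(-2 - 51))*(-5) = (7/(-53))*(-5) = (7*(-1/53))*(-5) = -7/53*(-5) = 35/53 ≈ 0.66038)
M - l = 1/702182 - 1*35/53 = 1/702182 - 35/53 = -24576317/37215646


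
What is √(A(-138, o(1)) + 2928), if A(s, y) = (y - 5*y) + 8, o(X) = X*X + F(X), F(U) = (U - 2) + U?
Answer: 2*√733 ≈ 54.148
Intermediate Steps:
F(U) = -2 + 2*U (F(U) = (-2 + U) + U = -2 + 2*U)
o(X) = -2 + X² + 2*X (o(X) = X*X + (-2 + 2*X) = X² + (-2 + 2*X) = -2 + X² + 2*X)
A(s, y) = 8 - 4*y (A(s, y) = -4*y + 8 = 8 - 4*y)
√(A(-138, o(1)) + 2928) = √((8 - 4*(-2 + 1² + 2*1)) + 2928) = √((8 - 4*(-2 + 1 + 2)) + 2928) = √((8 - 4*1) + 2928) = √((8 - 4) + 2928) = √(4 + 2928) = √2932 = 2*√733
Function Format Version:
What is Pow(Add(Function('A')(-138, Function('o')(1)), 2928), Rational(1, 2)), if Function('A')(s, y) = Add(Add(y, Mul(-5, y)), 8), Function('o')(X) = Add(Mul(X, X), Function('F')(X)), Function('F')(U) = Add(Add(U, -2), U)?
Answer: Mul(2, Pow(733, Rational(1, 2))) ≈ 54.148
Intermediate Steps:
Function('F')(U) = Add(-2, Mul(2, U)) (Function('F')(U) = Add(Add(-2, U), U) = Add(-2, Mul(2, U)))
Function('o')(X) = Add(-2, Pow(X, 2), Mul(2, X)) (Function('o')(X) = Add(Mul(X, X), Add(-2, Mul(2, X))) = Add(Pow(X, 2), Add(-2, Mul(2, X))) = Add(-2, Pow(X, 2), Mul(2, X)))
Function('A')(s, y) = Add(8, Mul(-4, y)) (Function('A')(s, y) = Add(Mul(-4, y), 8) = Add(8, Mul(-4, y)))
Pow(Add(Function('A')(-138, Function('o')(1)), 2928), Rational(1, 2)) = Pow(Add(Add(8, Mul(-4, Add(-2, Pow(1, 2), Mul(2, 1)))), 2928), Rational(1, 2)) = Pow(Add(Add(8, Mul(-4, Add(-2, 1, 2))), 2928), Rational(1, 2)) = Pow(Add(Add(8, Mul(-4, 1)), 2928), Rational(1, 2)) = Pow(Add(Add(8, -4), 2928), Rational(1, 2)) = Pow(Add(4, 2928), Rational(1, 2)) = Pow(2932, Rational(1, 2)) = Mul(2, Pow(733, Rational(1, 2)))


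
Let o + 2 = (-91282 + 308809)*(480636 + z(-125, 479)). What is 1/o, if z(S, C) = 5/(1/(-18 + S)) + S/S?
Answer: 1/104395992892 ≈ 9.5789e-12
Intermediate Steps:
z(S, C) = -89 + 5*S (z(S, C) = 5*(-18 + S) + 1 = (-90 + 5*S) + 1 = -89 + 5*S)
o = 104395992892 (o = -2 + (-91282 + 308809)*(480636 + (-89 + 5*(-125))) = -2 + 217527*(480636 + (-89 - 625)) = -2 + 217527*(480636 - 714) = -2 + 217527*479922 = -2 + 104395992894 = 104395992892)
1/o = 1/104395992892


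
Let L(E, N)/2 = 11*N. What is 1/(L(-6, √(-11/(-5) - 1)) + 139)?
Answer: 695/93701 - 22*√30/93701 ≈ 0.0061312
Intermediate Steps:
L(E, N) = 22*N (L(E, N) = 2*(11*N) = 22*N)
1/(L(-6, √(-11/(-5) - 1)) + 139) = 1/(22*√(-11/(-5) - 1) + 139) = 1/(22*√(-11*(-⅕) - 1) + 139) = 1/(22*√(11/5 - 1) + 139) = 1/(22*√(6/5) + 139) = 1/(22*(√30/5) + 139) = 1/(22*√30/5 + 139) = 1/(139 + 22*√30/5)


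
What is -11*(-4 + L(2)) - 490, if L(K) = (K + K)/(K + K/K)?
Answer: -1382/3 ≈ -460.67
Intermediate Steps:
L(K) = 2*K/(1 + K) (L(K) = (2*K)/(K + 1) = (2*K)/(1 + K) = 2*K/(1 + K))
-11*(-4 + L(2)) - 490 = -11*(-4 + 2*2/(1 + 2)) - 490 = -11*(-4 + 2*2/3) - 490 = -11*(-4 + 2*2*(1/3)) - 490 = -11*(-4 + 4/3) - 490 = -11*(-8/3) - 490 = 88/3 - 490 = -1382/3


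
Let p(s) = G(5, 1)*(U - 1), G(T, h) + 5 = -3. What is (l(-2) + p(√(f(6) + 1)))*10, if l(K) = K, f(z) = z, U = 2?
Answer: -100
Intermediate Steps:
G(T, h) = -8 (G(T, h) = -5 - 3 = -8)
p(s) = -8 (p(s) = -8*(2 - 1) = -8*1 = -8)
(l(-2) + p(√(f(6) + 1)))*10 = (-2 - 8)*10 = -10*10 = -100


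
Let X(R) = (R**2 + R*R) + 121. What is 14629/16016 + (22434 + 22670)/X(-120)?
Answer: 1145470973/463198736 ≈ 2.4730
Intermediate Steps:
X(R) = 121 + 2*R**2 (X(R) = (R**2 + R**2) + 121 = 2*R**2 + 121 = 121 + 2*R**2)
14629/16016 + (22434 + 22670)/X(-120) = 14629/16016 + (22434 + 22670)/(121 + 2*(-120)**2) = 14629*(1/16016) + 45104/(121 + 2*14400) = 14629/16016 + 45104/(121 + 28800) = 14629/16016 + 45104/28921 = 1145470973/463198736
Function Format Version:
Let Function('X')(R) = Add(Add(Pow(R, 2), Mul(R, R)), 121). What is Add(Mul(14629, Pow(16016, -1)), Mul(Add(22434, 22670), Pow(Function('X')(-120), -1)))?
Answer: Rational(1145470973, 463198736) ≈ 2.4730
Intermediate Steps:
Function('X')(R) = Add(121, Mul(2, Pow(R, 2))) (Function('X')(R) = Add(Add(Pow(R, 2), Pow(R, 2)), 121) = Add(Mul(2, Pow(R, 2)), 121) = Add(121, Mul(2, Pow(R, 2))))
Add(Mul(14629, Pow(16016, -1)), Mul(Add(22434, 22670), Pow(Function('X')(-120), -1))) = Add(Mul(14629, Pow(16016, -1)), Mul(Add(22434, 22670), Pow(Add(121, Mul(2, Pow(-120, 2))), -1))) = Add(Mul(14629, Rational(1, 16016)), Mul(45104, Pow(Add(121, Mul(2, 14400)), -1))) = Add(Rational(14629, 16016), Mul(45104, Pow(Add(121, 28800), -1))) = Add(Rational(14629, 16016), Mul(45104, Pow(28921, -1))) = Add(Rational(14629, 16016), Mul(45104, Rational(1, 28921))) = Add(Rational(14629, 16016), Rational(45104, 28921)) = Rational(1145470973, 463198736)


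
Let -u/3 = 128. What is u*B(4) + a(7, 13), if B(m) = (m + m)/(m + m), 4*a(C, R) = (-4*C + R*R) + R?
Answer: -691/2 ≈ -345.50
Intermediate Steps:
u = -384 (u = -3*128 = -384)
a(C, R) = -C + R/4 + R**2/4 (a(C, R) = ((-4*C + R*R) + R)/4 = ((-4*C + R**2) + R)/4 = ((R**2 - 4*C) + R)/4 = (R + R**2 - 4*C)/4 = -C + R/4 + R**2/4)
B(m) = 1 (B(m) = (2*m)/((2*m)) = (2*m)*(1/(2*m)) = 1)
u*B(4) + a(7, 13) = -384*1 + (-1*7 + (1/4)*13 + (1/4)*13**2) = -384 + (-7 + 13/4 + (1/4)*169) = -384 + (-7 + 13/4 + 169/4) = -384 + 77/2 = -691/2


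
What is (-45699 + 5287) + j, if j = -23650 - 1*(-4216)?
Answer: -59846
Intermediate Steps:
j = -19434 (j = -23650 + 4216 = -19434)
(-45699 + 5287) + j = (-45699 + 5287) - 19434 = -40412 - 19434 = -59846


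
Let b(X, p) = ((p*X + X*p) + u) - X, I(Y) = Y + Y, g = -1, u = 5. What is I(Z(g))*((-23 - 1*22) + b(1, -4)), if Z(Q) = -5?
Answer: 490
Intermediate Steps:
I(Y) = 2*Y
b(X, p) = 5 - X + 2*X*p (b(X, p) = ((p*X + X*p) + 5) - X = ((X*p + X*p) + 5) - X = (2*X*p + 5) - X = (5 + 2*X*p) - X = 5 - X + 2*X*p)
I(Z(g))*((-23 - 1*22) + b(1, -4)) = (2*(-5))*((-23 - 1*22) + (5 - 1*1 + 2*1*(-4))) = -10*((-23 - 22) + (5 - 1 - 8)) = -10*(-45 - 4) = -10*(-49) = 490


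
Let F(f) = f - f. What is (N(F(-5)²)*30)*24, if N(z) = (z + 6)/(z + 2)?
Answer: 2160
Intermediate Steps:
F(f) = 0
N(z) = (6 + z)/(2 + z)
(N(F(-5)²)*30)*24 = (((6 + 0²)/(2 + 0²))*30)*24 = (((6 + 0)/(2 + 0))*30)*24 = ((6/2)*30)*24 = (((½)*6)*30)*24 = (3*30)*24 = 90*24 = 2160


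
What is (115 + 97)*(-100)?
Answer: -21200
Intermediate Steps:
(115 + 97)*(-100) = 212*(-100) = -21200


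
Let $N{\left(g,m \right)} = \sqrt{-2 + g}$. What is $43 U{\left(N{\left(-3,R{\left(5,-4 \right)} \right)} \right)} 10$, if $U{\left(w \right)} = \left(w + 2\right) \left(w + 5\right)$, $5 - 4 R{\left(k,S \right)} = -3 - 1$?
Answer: $2150 + 3010 i \sqrt{5} \approx 2150.0 + 6730.6 i$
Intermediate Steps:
$R{\left(k,S \right)} = \frac{9}{4}$ ($R{\left(k,S \right)} = \frac{5}{4} - \frac{-3 - 1}{4} = \frac{5}{4} - -1 = \frac{5}{4} + 1 = \frac{9}{4}$)
$U{\left(w \right)} = \left(2 + w\right) \left(5 + w\right)$
$43 U{\left(N{\left(-3,R{\left(5,-4 \right)} \right)} \right)} 10 = 43 \left(10 + \left(\sqrt{-2 - 3}\right)^{2} + 7 \sqrt{-2 - 3}\right) 10 = 43 \left(10 + \left(\sqrt{-5}\right)^{2} + 7 \sqrt{-5}\right) 10 = 43 \left(10 + \left(i \sqrt{5}\right)^{2} + 7 i \sqrt{5}\right) 10 = 43 \left(10 - 5 + 7 i \sqrt{5}\right) 10 = 43 \left(5 + 7 i \sqrt{5}\right) 10 = \left(215 + 301 i \sqrt{5}\right) 10 = 2150 + 3010 i \sqrt{5}$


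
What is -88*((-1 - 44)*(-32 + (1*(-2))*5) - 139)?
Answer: -154088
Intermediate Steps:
-88*((-1 - 44)*(-32 + (1*(-2))*5) - 139) = -88*(-45*(-32 - 2*5) - 139) = -88*(-45*(-32 - 10) - 139) = -88*(-45*(-42) - 139) = -88*(1890 - 139) = -88*1751 = -154088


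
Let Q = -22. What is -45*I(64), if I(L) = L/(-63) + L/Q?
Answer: 13600/77 ≈ 176.62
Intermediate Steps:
I(L) = -85*L/1386 (I(L) = L/(-63) + L/(-22) = L*(-1/63) + L*(-1/22) = -L/63 - L/22 = -85*L/1386)
-45*I(64) = -(-425)*64/154 = -45*(-2720/693) = 13600/77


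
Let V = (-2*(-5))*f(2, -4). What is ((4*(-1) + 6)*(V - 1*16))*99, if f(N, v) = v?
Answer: -11088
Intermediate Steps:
V = -40 (V = -2*(-5)*(-4) = 10*(-4) = -40)
((4*(-1) + 6)*(V - 1*16))*99 = ((4*(-1) + 6)*(-40 - 1*16))*99 = ((-4 + 6)*(-40 - 16))*99 = (2*(-56))*99 = -112*99 = -11088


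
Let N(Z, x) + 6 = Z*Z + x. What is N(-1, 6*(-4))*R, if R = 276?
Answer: -8004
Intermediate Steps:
N(Z, x) = -6 + x + Z² (N(Z, x) = -6 + (Z*Z + x) = -6 + (Z² + x) = -6 + (x + Z²) = -6 + x + Z²)
N(-1, 6*(-4))*R = (-6 + 6*(-4) + (-1)²)*276 = (-6 - 24 + 1)*276 = -29*276 = -8004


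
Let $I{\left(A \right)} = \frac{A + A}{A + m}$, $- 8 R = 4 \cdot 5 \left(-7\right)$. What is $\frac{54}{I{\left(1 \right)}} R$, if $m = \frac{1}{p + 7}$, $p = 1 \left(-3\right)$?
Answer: $\frac{4725}{8} \approx 590.63$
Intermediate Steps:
$p = -3$
$m = \frac{1}{4}$ ($m = \frac{1}{-3 + 7} = \frac{1}{4} \approx 0.25$)
$R = \frac{35}{2}$ ($R = - \frac{4 \cdot 5 \left(-7\right)}{8} = - \frac{20 \left(-7\right)}{8} = \left(- \frac{1}{8}\right) \left(-140\right) = \frac{35}{2} \approx 17.5$)
$I{\left(A \right)} = \frac{2 A}{\frac{1}{4} + A}$ ($I{\left(A \right)} = \frac{A + A}{A + \frac{1}{4}} = \frac{2 A}{\frac{1}{4} + A}$)
$\frac{54}{I{\left(1 \right)}} R = \frac{54}{8 \cdot 1 \frac{1}{1 + 4 \cdot 1}} \cdot \frac{35}{2} = \frac{54}{8 \cdot 1 \frac{1}{1 + 4}} \cdot \frac{35}{2} = \frac{54}{8 \cdot 1 \cdot \frac{1}{5}} \cdot \frac{35}{2} = \frac{54}{\frac{8}{5}} \cdot \frac{35}{2} = 54 \cdot \frac{5}{8} \cdot \frac{35}{2} = \frac{135}{4} \cdot \frac{35}{2} = \frac{4725}{8}$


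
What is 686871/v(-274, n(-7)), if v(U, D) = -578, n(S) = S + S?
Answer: -686871/578 ≈ -1188.4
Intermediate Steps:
n(S) = 2*S
686871/v(-274, n(-7)) = 686871/(-578) = 686871*(-1/578) = -686871/578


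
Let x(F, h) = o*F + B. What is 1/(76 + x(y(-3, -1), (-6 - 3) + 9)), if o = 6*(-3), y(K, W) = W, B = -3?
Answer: 1/91 ≈ 0.010989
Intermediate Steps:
o = -18
x(F, h) = -3 - 18*F (x(F, h) = -18*F - 3 = -3 - 18*F)
1/(76 + x(y(-3, -1), (-6 - 3) + 9)) = 1/(76 + (-3 - 18*(-1))) = 1/(76 + (-3 + 18)) = 1/(76 + 15) = 1/91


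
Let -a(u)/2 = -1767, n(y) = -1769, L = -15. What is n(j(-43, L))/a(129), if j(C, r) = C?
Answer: -1769/3534 ≈ -0.50057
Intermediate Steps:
a(u) = 3534 (a(u) = -2*(-1767) = 3534)
n(j(-43, L))/a(129) = -1769/3534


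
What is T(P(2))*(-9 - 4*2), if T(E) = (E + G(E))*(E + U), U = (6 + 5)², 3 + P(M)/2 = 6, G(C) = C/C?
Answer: -15113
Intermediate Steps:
G(C) = 1
P(M) = 6 (P(M) = -6 + 2*6 = -6 + 12 = 6)
U = 121 (U = 11² = 121)
T(E) = (1 + E)*(121 + E) (T(E) = (E + 1)*(E + 121) = (1 + E)*(121 + E))
T(P(2))*(-9 - 4*2) = (121 + 6² + 122*6)*(-9 - 4*2) = (121 + 36 + 732)*(-9 - 8) = 889*(-17) = -15113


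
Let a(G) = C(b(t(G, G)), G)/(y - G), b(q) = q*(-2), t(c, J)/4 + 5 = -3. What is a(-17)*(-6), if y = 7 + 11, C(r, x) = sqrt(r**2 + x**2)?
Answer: -6*sqrt(4385)/35 ≈ -11.352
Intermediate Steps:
t(c, J) = -32 (t(c, J) = -20 + 4*(-3) = -20 - 12 = -32)
b(q) = -2*q
y = 18
a(G) = sqrt(4096 + G**2)/(18 - G) (a(G) = sqrt((-2*(-32))**2 + G**2)/(18 - G) = sqrt(64**2 + G**2)/(18 - G) = sqrt(4096 + G**2)/(18 - G))
a(-17)*(-6) = -sqrt(4096 + (-17)**2)/(-18 - 17)*(-6) = -1*sqrt(4096 + 289)/(-35)*(-6) = -1*(-1/35)*sqrt(4385)*(-6) = (sqrt(4385)/35)*(-6) = -6*sqrt(4385)/35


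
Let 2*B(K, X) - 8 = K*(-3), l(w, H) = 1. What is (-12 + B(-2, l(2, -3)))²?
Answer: 25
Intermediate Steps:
B(K, X) = 4 - 3*K/2 (B(K, X) = 4 + (K*(-3))/2 = 4 + (-3*K)/2 = 4 - 3*K/2)
(-12 + B(-2, l(2, -3)))² = (-12 + (4 - 3/2*(-2)))² = (-12 + (4 + 3))² = (-12 + 7)² = (-5)² = 25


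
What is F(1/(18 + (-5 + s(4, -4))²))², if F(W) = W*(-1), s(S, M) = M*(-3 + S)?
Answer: 1/9801 ≈ 0.00010203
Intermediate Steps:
F(W) = -W
F(1/(18 + (-5 + s(4, -4))²))² = (-1/(18 + (-5 - 4*(-3 + 4))²))² = (-1/(18 + (-5 - 4*1)²))² = (-1/(18 + (-5 - 4)²))² = (-1/(18 + (-9)²))² = (-1/(18 + 81))² = (-1/99)² = 1/9801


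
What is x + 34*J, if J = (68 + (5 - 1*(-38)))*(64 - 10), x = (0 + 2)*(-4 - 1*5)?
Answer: 203778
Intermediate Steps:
x = -18 (x = 2*(-4 - 5) = 2*(-9) = -18)
J = 5994 (J = (68 + (5 + 38))*54 = (68 + 43)*54 = 111*54 = 5994)
x + 34*J = -18 + 34*5994 = -18 + 203796 = 203778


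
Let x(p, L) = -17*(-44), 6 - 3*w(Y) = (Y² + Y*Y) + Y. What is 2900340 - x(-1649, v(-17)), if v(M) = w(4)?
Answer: 2899592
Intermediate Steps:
w(Y) = 2 - 2*Y²/3 - Y/3 (w(Y) = 2 - ((Y² + Y*Y) + Y)/3 = 2 - ((Y² + Y²) + Y)/3 = 2 - (2*Y² + Y)/3 = 2 - (Y + 2*Y²)/3 = 2 + (-2*Y²/3 - Y/3) = 2 - 2*Y²/3 - Y/3)
v(M) = -10 (v(M) = 2 - ⅔*4² - ⅓*4 = 2 - ⅔*16 - 4/3 = 2 - 32/3 - 4/3 = -10)
x(p, L) = 748
2900340 - x(-1649, v(-17)) = 2900340 - 1*748 = 2900340 - 748 = 2899592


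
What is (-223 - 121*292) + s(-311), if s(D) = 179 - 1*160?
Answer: -35536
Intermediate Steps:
s(D) = 19 (s(D) = 179 - 160 = 19)
(-223 - 121*292) + s(-311) = (-223 - 121*292) + 19 = (-223 - 35332) + 19 = -35555 + 19 = -35536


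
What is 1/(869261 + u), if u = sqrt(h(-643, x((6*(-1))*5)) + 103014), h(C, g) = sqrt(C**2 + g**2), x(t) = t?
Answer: 1/(869261 + sqrt(103014 + sqrt(414349))) ≈ 1.1500e-6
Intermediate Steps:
u = sqrt(103014 + sqrt(414349)) (u = sqrt(sqrt((-643)**2 + ((6*(-1))*5)**2) + 103014) = sqrt(sqrt(413449 + (-6*5)**2) + 103014) = sqrt(sqrt(413449 + (-30)**2) + 103014) = sqrt(sqrt(413449 + 900) + 103014) = sqrt(sqrt(414349) + 103014) = sqrt(103014 + sqrt(414349)) ≈ 321.96)
1/(869261 + u) = 1/(869261 + sqrt(103014 + sqrt(414349)))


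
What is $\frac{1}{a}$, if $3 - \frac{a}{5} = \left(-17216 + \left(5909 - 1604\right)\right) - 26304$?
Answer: $\frac{1}{196090} \approx 5.0997 \cdot 10^{-6}$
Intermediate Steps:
$a = 196090$ ($a = 15 - 5 \left(\left(-17216 + \left(5909 - 1604\right)\right) - 26304\right) = 15 - 5 \left(\left(-17216 + 4305\right) - 26304\right) = 15 - 5 \left(-12911 - 26304\right) = 15 - -196075 = 15 + 196075 = 196090$)
$\frac{1}{a} = \frac{1}{196090}$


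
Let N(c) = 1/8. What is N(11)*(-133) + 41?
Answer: 195/8 ≈ 24.375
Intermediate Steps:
N(c) = ⅛
N(11)*(-133) + 41 = (⅛)*(-133) + 41 = -133/8 + 41 = 195/8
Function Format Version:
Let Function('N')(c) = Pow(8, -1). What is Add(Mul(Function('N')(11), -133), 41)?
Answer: Rational(195, 8) ≈ 24.375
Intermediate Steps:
Function('N')(c) = Rational(1, 8)
Add(Mul(Function('N')(11), -133), 41) = Add(Mul(Rational(1, 8), -133), 41) = Add(Rational(-133, 8), 41) = Rational(195, 8)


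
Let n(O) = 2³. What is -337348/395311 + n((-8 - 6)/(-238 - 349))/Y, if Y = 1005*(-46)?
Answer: -7799380264/9137613765 ≈ -0.85355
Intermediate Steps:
Y = -46230
n(O) = 8
-337348/395311 + n((-8 - 6)/(-238 - 349))/Y = -337348/395311 + 8/(-46230) = -337348*1/395311 + 8*(-1/46230) = -337348/395311 - 4/23115 = -7799380264/9137613765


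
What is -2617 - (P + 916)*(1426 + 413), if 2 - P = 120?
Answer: -1470139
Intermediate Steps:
P = -118 (P = 2 - 1*120 = 2 - 120 = -118)
-2617 - (P + 916)*(1426 + 413) = -2617 - (-118 + 916)*(1426 + 413) = -2617 - 798*1839 = -2617 - 1*1467522 = -2617 - 1467522 = -1470139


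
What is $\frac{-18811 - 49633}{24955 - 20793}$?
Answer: $- \frac{34222}{2081} \approx -16.445$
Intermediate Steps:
$\frac{-18811 - 49633}{24955 - 20793} = - \frac{68444}{4162} = \left(-68444\right) \frac{1}{4162} = - \frac{34222}{2081}$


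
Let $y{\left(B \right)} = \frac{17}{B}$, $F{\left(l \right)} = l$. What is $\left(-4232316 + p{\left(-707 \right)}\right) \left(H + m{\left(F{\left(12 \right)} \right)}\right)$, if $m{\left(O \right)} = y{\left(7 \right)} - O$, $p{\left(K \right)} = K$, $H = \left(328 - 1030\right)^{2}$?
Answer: $- \frac{14602071052903}{7} \approx -2.086 \cdot 10^{12}$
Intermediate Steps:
$H = 492804$ ($H = \left(-702\right)^{2} = 492804$)
$m{\left(O \right)} = \frac{17}{7} - O$
$\left(-4232316 + p{\left(-707 \right)}\right) \left(H + m{\left(F{\left(12 \right)} \right)}\right) = \left(-4232316 - 707\right) \left(492804 + \left(\frac{17}{7} - 12\right)\right) = - 4233023 \left(492804 + \left(\frac{17}{7} - 12\right)\right) = - 4233023 \left(492804 - \frac{67}{7}\right) = \left(-4233023\right) \frac{3449561}{7} = - \frac{14602071052903}{7}$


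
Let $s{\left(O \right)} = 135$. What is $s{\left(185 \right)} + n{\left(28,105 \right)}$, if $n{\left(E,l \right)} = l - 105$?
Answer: $135$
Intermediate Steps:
$n{\left(E,l \right)} = -105 + l$
$s{\left(185 \right)} + n{\left(28,105 \right)} = 135 + \left(-105 + 105\right) = 135 + 0 = 135$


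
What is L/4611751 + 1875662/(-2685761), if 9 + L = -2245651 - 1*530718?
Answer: -16106773857820/12386060977511 ≈ -1.3004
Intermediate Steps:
L = -2776378 (L = -9 + (-2245651 - 1*530718) = -9 + (-2245651 - 530718) = -9 - 2776369 = -2776378)
L/4611751 + 1875662/(-2685761) = -2776378/4611751 + 1875662/(-2685761) = -2776378*1/4611751 + 1875662*(-1/2685761) = -2776378/4611751 - 1875662/2685761 = -16106773857820/12386060977511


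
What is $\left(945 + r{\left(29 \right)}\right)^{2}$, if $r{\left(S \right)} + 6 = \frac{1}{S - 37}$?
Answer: $\frac{56415121}{64} \approx 8.8149 \cdot 10^{5}$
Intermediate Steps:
$r{\left(S \right)} = -6 + \frac{1}{-37 + S}$ ($r{\left(S \right)} = -6 + \frac{1}{S - 37} = -6 + \frac{1}{-37 + S}$)
$\left(945 + r{\left(29 \right)}\right)^{2} = \left(945 + \frac{223 - 174}{-37 + 29}\right)^{2} = \left(945 + \frac{223 - 174}{-8}\right)^{2} = \left(945 - \frac{49}{8}\right)^{2} = \left(\frac{7511}{8}\right)^{2} = \frac{56415121}{64}$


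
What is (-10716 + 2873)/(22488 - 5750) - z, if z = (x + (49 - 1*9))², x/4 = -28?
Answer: -86777635/16738 ≈ -5184.5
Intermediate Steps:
x = -112 (x = 4*(-28) = -112)
z = 5184 (z = (-112 + (49 - 1*9))² = (-112 + (49 - 9))² = (-112 + 40)² = (-72)² = 5184)
(-10716 + 2873)/(22488 - 5750) - z = (-10716 + 2873)/(22488 - 5750) - 1*5184 = -7843/16738 - 5184 = -86777635/16738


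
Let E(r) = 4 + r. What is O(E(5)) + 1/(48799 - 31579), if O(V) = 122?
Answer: 2100841/17220 ≈ 122.00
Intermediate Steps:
O(E(5)) + 1/(48799 - 31579) = 122 + 1/(48799 - 31579) = 122 + 1/17220 = 2100841/17220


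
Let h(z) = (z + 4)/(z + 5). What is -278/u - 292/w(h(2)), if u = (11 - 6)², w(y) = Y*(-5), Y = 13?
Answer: -2154/325 ≈ -6.6277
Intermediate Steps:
h(z) = (4 + z)/(5 + z)
w(y) = -65 (w(y) = 13*(-5) = -65)
u = 25 (u = 5² = 25)
-278/u - 292/w(h(2)) = -278/25 - 292/(-65) = -278*1/25 - 292*(-1/65) = -278/25 + 292/65 = -2154/325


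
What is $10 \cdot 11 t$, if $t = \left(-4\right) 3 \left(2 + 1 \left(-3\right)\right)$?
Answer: $1320$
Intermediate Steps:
$t = 12$ ($t = - 12 \left(2 - 3\right) = \left(-12\right) \left(-1\right) = 12$)
$10 \cdot 11 t = 10 \cdot 11 \cdot 12 = 110 \cdot 12 = 1320$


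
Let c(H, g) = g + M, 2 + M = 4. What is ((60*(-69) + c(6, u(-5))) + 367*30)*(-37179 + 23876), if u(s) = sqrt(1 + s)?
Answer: -91418216 - 26606*I ≈ -9.1418e+7 - 26606.0*I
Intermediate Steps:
M = 2 (M = -2 + 4 = 2)
c(H, g) = 2 + g (c(H, g) = g + 2 = 2 + g)
((60*(-69) + c(6, u(-5))) + 367*30)*(-37179 + 23876) = ((60*(-69) + (2 + sqrt(1 - 5))) + 367*30)*(-37179 + 23876) = ((-4140 + (2 + sqrt(-4))) + 11010)*(-13303) = ((-4140 + (2 + 2*I)) + 11010)*(-13303) = ((-4138 + 2*I) + 11010)*(-13303) = (6872 + 2*I)*(-13303) = -91418216 - 26606*I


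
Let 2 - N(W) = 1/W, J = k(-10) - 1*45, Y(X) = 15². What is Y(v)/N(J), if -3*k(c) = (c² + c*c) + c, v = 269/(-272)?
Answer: 73125/653 ≈ 111.98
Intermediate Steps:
v = -269/272 (v = 269*(-1/272) = -269/272 ≈ -0.98897)
k(c) = -2*c²/3 - c/3 (k(c) = -((c² + c*c) + c)/3 = -((c² + c²) + c)/3 = -(2*c² + c)/3 = -(c + 2*c²)/3 = -2*c²/3 - c/3)
Y(X) = 225
J = -325/3 (J = -⅓*(-10)*(1 + 2*(-10)) - 1*45 = -⅓*(-10)*(1 - 20) - 45 = -⅓*(-10)*(-19) - 45 = -190/3 - 45 = -325/3 ≈ -108.33)
N(W) = 2 - 1/W
Y(v)/N(J) = 225/(2 - 1/(-325/3)) = 225/(2 - 1*(-3/325)) = 225/(2 + 3/325) = 225/(653/325) = 225*(325/653) = 73125/653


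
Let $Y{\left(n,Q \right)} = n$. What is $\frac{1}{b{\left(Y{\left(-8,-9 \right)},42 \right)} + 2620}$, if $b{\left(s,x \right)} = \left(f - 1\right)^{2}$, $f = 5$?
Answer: $\frac{1}{2636} \approx 0.00037936$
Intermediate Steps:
$b{\left(s,x \right)} = 16$ ($b{\left(s,x \right)} = \left(5 - 1\right)^{2} = 4^{2} = 16$)
$\frac{1}{b{\left(Y{\left(-8,-9 \right)},42 \right)} + 2620} = \frac{1}{16 + 2620} = \frac{1}{2636}$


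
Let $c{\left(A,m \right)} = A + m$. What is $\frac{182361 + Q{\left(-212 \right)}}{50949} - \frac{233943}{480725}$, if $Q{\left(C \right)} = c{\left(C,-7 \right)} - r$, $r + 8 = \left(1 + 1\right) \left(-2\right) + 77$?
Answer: $\frac{2043508214}{661958325} \approx 3.0871$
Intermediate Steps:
$r = 65$ ($r = -8 + \left(\left(1 + 1\right) \left(-2\right) + 77\right) = -8 + \left(2 \left(-2\right) + 77\right) = -8 + \left(-4 + 77\right) = -8 + 73 = 65$)
$Q{\left(C \right)} = -72 + C$ ($Q{\left(C \right)} = \left(C - 7\right) - 65 = \left(-7 + C\right) - 65 = -72 + C$)
$\frac{182361 + Q{\left(-212 \right)}}{50949} - \frac{233943}{480725} = \frac{182361 - 284}{50949} - \frac{233943}{480725} = \left(182361 - 284\right) \frac{1}{50949} - \frac{233943}{480725} = 182077 \cdot \frac{1}{50949} - \frac{233943}{480725} = \frac{4921}{1377} - \frac{233943}{480725} = \frac{2043508214}{661958325}$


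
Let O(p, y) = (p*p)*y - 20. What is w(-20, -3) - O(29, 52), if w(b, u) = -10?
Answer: -43722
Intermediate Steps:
O(p, y) = -20 + y*p**2 (O(p, y) = p**2*y - 20 = y*p**2 - 20 = -20 + y*p**2)
w(-20, -3) - O(29, 52) = -10 - (-20 + 52*29**2) = -10 - (-20 + 52*841) = -10 - (-20 + 43732) = -10 - 1*43712 = -10 - 43712 = -43722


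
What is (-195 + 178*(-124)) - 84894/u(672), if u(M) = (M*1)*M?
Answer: -1675917637/75264 ≈ -22267.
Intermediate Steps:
u(M) = M**2 (u(M) = M*M = M**2)
(-195 + 178*(-124)) - 84894/u(672) = (-195 + 178*(-124)) - 84894/(672**2) = (-195 - 22072) - 84894/451584 = -22267 - 84894/451584 = -22267 - 1*14149/75264 = -22267 - 14149/75264 = -1675917637/75264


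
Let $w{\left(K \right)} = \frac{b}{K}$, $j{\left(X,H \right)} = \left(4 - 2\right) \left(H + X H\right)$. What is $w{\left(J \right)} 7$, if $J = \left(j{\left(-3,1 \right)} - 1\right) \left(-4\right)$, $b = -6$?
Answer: $- \frac{21}{10} \approx -2.1$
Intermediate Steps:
$j{\left(X,H \right)} = 2 H + 2 H X$ ($j{\left(X,H \right)} = 2 \left(H + H X\right) = 2 H + 2 H X$)
$J = 20$ ($J = \left(2 \cdot 1 \left(1 - 3\right) - 1\right) \left(-4\right) = \left(2 \cdot 1 \left(-2\right) - 1\right) \left(-4\right) = \left(-4 - 1\right) \left(-4\right) = \left(-5\right) \left(-4\right) = 20$)
$w{\left(K \right)} = - \frac{6}{K}$
$w{\left(J \right)} 7 = - \frac{6}{20} \cdot 7 = \left(-6\right) \frac{1}{20} \cdot 7 = \left(- \frac{3}{10}\right) 7 = - \frac{21}{10}$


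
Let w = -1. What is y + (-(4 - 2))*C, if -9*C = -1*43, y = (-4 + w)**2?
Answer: 139/9 ≈ 15.444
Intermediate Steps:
y = 25 (y = (-4 - 1)**2 = (-5)**2 = 25)
C = 43/9 (C = -(-1)*43/9 = -1/9*(-43) = 43/9 ≈ 4.7778)
y + (-(4 - 2))*C = 25 - (4 - 2)*(43/9) = 25 - 1*2*(43/9) = 25 - 2*43/9 = 25 - 86/9 = 139/9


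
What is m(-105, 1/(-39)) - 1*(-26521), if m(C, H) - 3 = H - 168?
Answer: 1027883/39 ≈ 26356.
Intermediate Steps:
m(C, H) = -165 + H (m(C, H) = 3 + (H - 168) = 3 + (-168 + H) = -165 + H)
m(-105, 1/(-39)) - 1*(-26521) = (-165 + 1/(-39)) - 1*(-26521) = (-165 - 1/39) + 26521 = -6436/39 + 26521 = 1027883/39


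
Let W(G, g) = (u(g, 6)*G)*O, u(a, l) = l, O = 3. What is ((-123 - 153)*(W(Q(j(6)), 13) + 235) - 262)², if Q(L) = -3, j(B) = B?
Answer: 2521847524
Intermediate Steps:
W(G, g) = 18*G (W(G, g) = (6*G)*3 = 18*G)
((-123 - 153)*(W(Q(j(6)), 13) + 235) - 262)² = ((-123 - 153)*(18*(-3) + 235) - 262)² = (-276*(-54 + 235) - 262)² = (-276*181 - 262)² = (-49956 - 262)² = (-50218)² = 2521847524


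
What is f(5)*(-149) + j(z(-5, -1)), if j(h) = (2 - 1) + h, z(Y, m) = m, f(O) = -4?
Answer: 596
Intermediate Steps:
j(h) = 1 + h
f(5)*(-149) + j(z(-5, -1)) = -4*(-149) + (1 - 1) = 596 + 0 = 596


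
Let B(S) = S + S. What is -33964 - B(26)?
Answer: -34016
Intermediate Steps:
B(S) = 2*S
-33964 - B(26) = -33964 - 2*26 = -33964 - 1*52 = -33964 - 52 = -34016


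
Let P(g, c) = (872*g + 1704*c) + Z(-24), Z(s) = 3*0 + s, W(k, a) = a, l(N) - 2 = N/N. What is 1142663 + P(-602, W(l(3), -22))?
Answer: 580207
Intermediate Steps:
l(N) = 3 (l(N) = 2 + N/N = 2 + 1 = 3)
Z(s) = s (Z(s) = 0 + s = s)
P(g, c) = -24 + 872*g + 1704*c (P(g, c) = (872*g + 1704*c) - 24 = -24 + 872*g + 1704*c)
1142663 + P(-602, W(l(3), -22)) = 1142663 + (-24 + 872*(-602) + 1704*(-22)) = 1142663 + (-24 - 524944 - 37488) = 1142663 - 562456 = 580207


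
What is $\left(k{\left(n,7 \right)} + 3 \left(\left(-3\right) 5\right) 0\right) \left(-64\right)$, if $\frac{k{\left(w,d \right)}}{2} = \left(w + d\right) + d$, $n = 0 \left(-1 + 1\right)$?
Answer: $-1792$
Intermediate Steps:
$n = 0$ ($n = 0 \cdot 0 = 0$)
$k{\left(w,d \right)} = 2 w + 4 d$ ($k{\left(w,d \right)} = 2 \left(\left(w + d\right) + d\right) = 2 \left(\left(d + w\right) + d\right) = 2 \left(w + 2 d\right) = 2 w + 4 d$)
$\left(k{\left(n,7 \right)} + 3 \left(\left(-3\right) 5\right) 0\right) \left(-64\right) = \left(\left(2 \cdot 0 + 4 \cdot 7\right) + 3 \left(\left(-3\right) 5\right) 0\right) \left(-64\right) = \left(\left(0 + 28\right) + 3 \left(-15\right) 0\right) \left(-64\right) = \left(28 - 0\right) \left(-64\right) = \left(28 + 0\right) \left(-64\right) = 28 \left(-64\right) = -1792$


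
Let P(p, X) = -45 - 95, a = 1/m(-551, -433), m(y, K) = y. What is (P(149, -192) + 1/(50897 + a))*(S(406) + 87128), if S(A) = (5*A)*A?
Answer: -1788985950298406/14022123 ≈ -1.2758e+8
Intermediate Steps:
S(A) = 5*A**2
a = -1/551 (a = 1/(-551) = -1/551 ≈ -0.0018149)
P(p, X) = -140
(P(149, -192) + 1/(50897 + a))*(S(406) + 87128) = (-140 + 1/(50897 - 1/551))*(5*406**2 + 87128) = (-140 + 1/(28044246/551))*(5*164836 + 87128) = (-140 + 551/28044246)*(824180 + 87128) = -3926193889/28044246*911308 = -1788985950298406/14022123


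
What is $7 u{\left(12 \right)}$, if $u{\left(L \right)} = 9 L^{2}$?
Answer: $9072$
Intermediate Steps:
$7 u{\left(12 \right)} = 7 \cdot 9 \cdot 12^{2} = 7 \cdot 9 \cdot 144 = 7 \cdot 1296 = 9072$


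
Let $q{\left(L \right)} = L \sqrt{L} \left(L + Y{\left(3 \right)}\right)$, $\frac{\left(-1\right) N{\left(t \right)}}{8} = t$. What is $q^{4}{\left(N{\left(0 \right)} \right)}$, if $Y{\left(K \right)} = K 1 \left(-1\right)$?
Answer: $0$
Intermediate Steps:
$Y{\left(K \right)} = - K$ ($Y{\left(K \right)} = K \left(-1\right) = - K$)
$N{\left(t \right)} = - 8 t$
$q{\left(L \right)} = L^{\frac{3}{2}} \left(-3 + L\right)$ ($q{\left(L \right)} = L \sqrt{L} \left(L - 3\right) = L^{\frac{3}{2}} \left(L - 3\right) = L^{\frac{3}{2}} \left(-3 + L\right)$)
$q^{4}{\left(N{\left(0 \right)} \right)} = \left(\left(\left(-8\right) 0\right)^{\frac{3}{2}} \left(-3 - 0\right)\right)^{4} = \left(0^{\frac{3}{2}} \left(-3 + 0\right)\right)^{4} = \left(0 \left(-3\right)\right)^{4} = 0^{4} = 0$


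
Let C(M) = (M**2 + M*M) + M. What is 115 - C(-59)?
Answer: -6788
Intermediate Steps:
C(M) = M + 2*M**2 (C(M) = (M**2 + M**2) + M = 2*M**2 + M = M + 2*M**2)
115 - C(-59) = 115 - (-59)*(1 + 2*(-59)) = 115 - (-59)*(1 - 118) = 115 - (-59)*(-117) = 115 - 1*6903 = 115 - 6903 = -6788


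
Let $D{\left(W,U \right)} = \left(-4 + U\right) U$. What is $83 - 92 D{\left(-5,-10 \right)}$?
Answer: $-12797$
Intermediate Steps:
$D{\left(W,U \right)} = U \left(-4 + U\right)$
$83 - 92 D{\left(-5,-10 \right)} = 83 - 92 \left(- 10 \left(-4 - 10\right)\right) = 83 - 92 \left(\left(-10\right) \left(-14\right)\right) = 83 - 12880 = -12797$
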